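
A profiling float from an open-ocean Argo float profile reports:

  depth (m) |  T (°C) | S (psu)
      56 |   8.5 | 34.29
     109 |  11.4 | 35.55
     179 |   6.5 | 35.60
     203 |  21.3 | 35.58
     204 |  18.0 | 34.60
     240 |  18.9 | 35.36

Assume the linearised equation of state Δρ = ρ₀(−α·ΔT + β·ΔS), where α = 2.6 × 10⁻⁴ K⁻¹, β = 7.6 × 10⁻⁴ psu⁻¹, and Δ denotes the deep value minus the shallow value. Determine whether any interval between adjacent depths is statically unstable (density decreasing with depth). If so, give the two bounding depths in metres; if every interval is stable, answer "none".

Evaluate Δρ/ρ₀ = −αΔT + βΔS across each adjacent pair:
  56–109 m: −αΔT+βΔS = −(2.6 × 10⁻⁴)(+2.9)+(7.6 × 10⁻⁴)(+1.26) = 2.0 × 10⁻⁴ → stable
  109–179 m: −αΔT+βΔS = −(2.6 × 10⁻⁴)(-4.9)+(7.6 × 10⁻⁴)(+0.05) = 1.3 × 10⁻³ → stable
  179–203 m: −αΔT+βΔS = −(2.6 × 10⁻⁴)(+14.8)+(7.6 × 10⁻⁴)(-0.02) = -3.9 × 10⁻³ → UNSTABLE
  203–204 m: −αΔT+βΔS = −(2.6 × 10⁻⁴)(-3.3)+(7.6 × 10⁻⁴)(-0.98) = 1.1 × 10⁻⁴ → stable
  204–240 m: −αΔT+βΔS = −(2.6 × 10⁻⁴)(+0.9)+(7.6 × 10⁻⁴)(+0.76) = 3.4 × 10⁻⁴ → stable
The 179–203 m interval has Δρ < 0: lighter water underlies denser water.

179–203 m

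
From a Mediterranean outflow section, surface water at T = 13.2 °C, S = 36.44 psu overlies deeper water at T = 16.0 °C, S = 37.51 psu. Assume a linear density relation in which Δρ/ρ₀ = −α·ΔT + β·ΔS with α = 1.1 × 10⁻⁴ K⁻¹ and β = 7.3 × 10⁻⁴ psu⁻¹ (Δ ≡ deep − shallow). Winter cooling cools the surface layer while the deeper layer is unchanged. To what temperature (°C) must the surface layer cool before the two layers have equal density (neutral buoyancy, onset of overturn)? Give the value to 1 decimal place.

8.9 °C

Neutral buoyancy requires Δρ = 0, i.e. −α(T_deep − T_surf′) + β(S_deep − S_surf) = 0.
T_surf′ = T_deep − (β/α)·ΔS = 16.0 − (7.3 × 10⁻⁴/1.1 × 10⁻⁴)·(+1.07) = 8.899 °C.
Cooling required: 13.2 − (8.899) = 4.301 °C.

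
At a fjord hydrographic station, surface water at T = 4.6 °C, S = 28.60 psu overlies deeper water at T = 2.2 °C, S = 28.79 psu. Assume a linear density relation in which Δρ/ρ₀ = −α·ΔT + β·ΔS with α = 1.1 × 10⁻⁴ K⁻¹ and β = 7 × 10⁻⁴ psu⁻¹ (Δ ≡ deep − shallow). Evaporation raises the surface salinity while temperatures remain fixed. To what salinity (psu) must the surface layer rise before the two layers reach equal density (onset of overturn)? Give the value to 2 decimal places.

Neutral buoyancy requires −α(T_deep − T_surf) + β(S_deep − S_surf′) = 0.
S_surf′ = S_deep − (α/β)·ΔT = 28.79 − (1.1 × 10⁻⁴/7 × 10⁻⁴)·(-2.4) = 29.1671 psu.
Increase required: 29.1671 − 28.60 = 0.5671 psu.

29.17 psu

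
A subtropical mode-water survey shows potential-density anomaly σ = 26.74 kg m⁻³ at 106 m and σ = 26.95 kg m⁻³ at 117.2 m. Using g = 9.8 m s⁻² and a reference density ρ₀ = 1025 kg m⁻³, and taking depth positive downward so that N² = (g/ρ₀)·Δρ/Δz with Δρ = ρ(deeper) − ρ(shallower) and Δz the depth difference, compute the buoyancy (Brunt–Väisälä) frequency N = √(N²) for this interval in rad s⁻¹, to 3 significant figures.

Δρ = 1026.95 − 1026.74 = 0.21 kg m⁻³ over Δz = 117.2 − 106 = 11.2 m.
N² = (9.8/1025) × (0.21/11.2) = 1.7927 × 10⁻⁴ s⁻².
N = √(1.7927 × 10⁻⁴) = 0.013389 rad s⁻¹ ≈ 0.0134 rad s⁻¹.
A positive N² confirms static stability across the interval.

0.0134 rad s⁻¹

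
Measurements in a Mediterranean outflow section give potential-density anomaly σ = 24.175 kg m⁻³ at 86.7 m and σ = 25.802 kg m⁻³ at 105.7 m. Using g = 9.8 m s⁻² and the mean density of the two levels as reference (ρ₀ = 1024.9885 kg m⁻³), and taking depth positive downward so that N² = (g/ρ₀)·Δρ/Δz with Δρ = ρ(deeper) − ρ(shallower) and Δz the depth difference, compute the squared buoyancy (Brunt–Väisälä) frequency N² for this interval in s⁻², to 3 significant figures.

Δρ = 1025.802 − 1024.175 = 1.627 kg m⁻³ over Δz = 105.7 − 86.7 = 19 m.
N² = (9.8/1024.9885) × (1.627/19) = 8.1873 × 10⁻⁴ s⁻² ≈ 8.19 × 10⁻⁴ s⁻².

8.19 × 10⁻⁴ s⁻²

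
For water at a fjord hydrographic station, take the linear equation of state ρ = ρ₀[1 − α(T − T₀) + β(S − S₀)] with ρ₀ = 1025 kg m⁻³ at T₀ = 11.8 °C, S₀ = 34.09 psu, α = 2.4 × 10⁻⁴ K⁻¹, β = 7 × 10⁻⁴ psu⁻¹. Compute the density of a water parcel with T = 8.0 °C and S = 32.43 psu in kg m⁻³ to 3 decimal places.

1024.744 kg m⁻³

T − T₀ = -3.8 K, S − S₀ = -1.66 psu.
Bracket = 1 − α·(-3.8) + β·(-1.66) = 1 + (-2.50 × 10⁻⁴) = 0.9997500.
ρ = 1025 × 0.9997500 = 1024.744 kg m⁻³.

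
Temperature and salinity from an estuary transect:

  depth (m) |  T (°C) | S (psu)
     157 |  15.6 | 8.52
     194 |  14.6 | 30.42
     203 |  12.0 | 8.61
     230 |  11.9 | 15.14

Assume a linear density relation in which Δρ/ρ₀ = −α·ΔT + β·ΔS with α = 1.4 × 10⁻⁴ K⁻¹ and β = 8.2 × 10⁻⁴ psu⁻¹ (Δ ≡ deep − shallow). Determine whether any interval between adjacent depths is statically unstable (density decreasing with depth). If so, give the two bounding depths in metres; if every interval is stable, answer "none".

194–203 m

Evaluate Δρ/ρ₀ = −αΔT + βΔS across each adjacent pair:
  157–194 m: −αΔT+βΔS = −(1.4 × 10⁻⁴)(-1.0)+(8.2 × 10⁻⁴)(+21.90) = 0.018 → stable
  194–203 m: −αΔT+βΔS = −(1.4 × 10⁻⁴)(-2.6)+(8.2 × 10⁻⁴)(-21.81) = -0.018 → UNSTABLE
  203–230 m: −αΔT+βΔS = −(1.4 × 10⁻⁴)(-0.1)+(8.2 × 10⁻⁴)(+6.53) = 5.4 × 10⁻³ → stable
The 194–203 m interval has Δρ < 0: lighter water underlies denser water.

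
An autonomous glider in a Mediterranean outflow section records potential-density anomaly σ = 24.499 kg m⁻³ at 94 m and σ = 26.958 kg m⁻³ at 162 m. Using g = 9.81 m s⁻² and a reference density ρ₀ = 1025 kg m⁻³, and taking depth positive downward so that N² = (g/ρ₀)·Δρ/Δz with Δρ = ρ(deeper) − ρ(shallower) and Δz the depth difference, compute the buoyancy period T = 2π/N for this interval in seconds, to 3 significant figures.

Δρ = 1026.958 − 1024.499 = 2.459 kg m⁻³ over Δz = 162 − 94 = 68 m.
N² = (9.81/1025) × (2.459/68) = 3.4609 × 10⁻⁴ s⁻².
N = √(3.4609 × 10⁻⁴) = 0.018603 rad s⁻¹, so T = 2π/N = 337.75 s ≈ 338 s.

338 s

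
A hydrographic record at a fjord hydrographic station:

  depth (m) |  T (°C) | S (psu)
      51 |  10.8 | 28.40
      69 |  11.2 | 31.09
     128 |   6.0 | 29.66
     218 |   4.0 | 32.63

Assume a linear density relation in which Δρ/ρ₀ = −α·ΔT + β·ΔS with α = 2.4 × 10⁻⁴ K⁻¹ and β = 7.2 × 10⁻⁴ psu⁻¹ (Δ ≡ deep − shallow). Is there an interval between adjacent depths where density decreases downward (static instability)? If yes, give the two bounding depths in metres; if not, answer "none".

none

Evaluate Δρ/ρ₀ = −αΔT + βΔS across each adjacent pair:
  51–69 m: −αΔT+βΔS = −(2.4 × 10⁻⁴)(+0.4)+(7.2 × 10⁻⁴)(+2.69) = 1.8 × 10⁻³ → stable
  69–128 m: −αΔT+βΔS = −(2.4 × 10⁻⁴)(-5.2)+(7.2 × 10⁻⁴)(-1.43) = 2.2 × 10⁻⁴ → stable
  128–218 m: −αΔT+βΔS = −(2.4 × 10⁻⁴)(-2.0)+(7.2 × 10⁻⁴)(+2.97) = 2.6 × 10⁻³ → stable
Every interval has Δρ > 0: the column is stably stratified throughout.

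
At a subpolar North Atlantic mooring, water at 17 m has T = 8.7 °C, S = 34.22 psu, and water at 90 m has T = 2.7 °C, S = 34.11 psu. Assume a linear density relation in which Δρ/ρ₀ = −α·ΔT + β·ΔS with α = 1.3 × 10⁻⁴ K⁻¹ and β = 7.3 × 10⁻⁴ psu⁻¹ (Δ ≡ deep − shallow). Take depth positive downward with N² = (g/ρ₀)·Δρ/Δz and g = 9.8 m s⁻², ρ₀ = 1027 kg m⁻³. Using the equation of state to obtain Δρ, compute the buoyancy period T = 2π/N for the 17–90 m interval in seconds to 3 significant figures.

648 s

ΔT = -6.0 K, ΔS = -0.11 psu (deep − shallow).
Δρ/ρ₀ = −αΔT + βΔS = 7.80 × 10⁻⁴ − 8.03 × 10⁻⁵ = 6.997 × 10⁻⁴, so Δρ ≈ 0.7186 kg m⁻³.
N² = (g/ρ₀)·Δρ/Δz = g·(Δρ/ρ₀)/Δz = 9.8 × 6.997 × 10⁻⁴ / 73 = 9.3932 × 10⁻⁵ s⁻².
N = √(9.3932 × 10⁻⁵) = 9.6919 × 10⁻³ rad s⁻¹ → T = 2π/N = 648.29 s ≈ 648 s.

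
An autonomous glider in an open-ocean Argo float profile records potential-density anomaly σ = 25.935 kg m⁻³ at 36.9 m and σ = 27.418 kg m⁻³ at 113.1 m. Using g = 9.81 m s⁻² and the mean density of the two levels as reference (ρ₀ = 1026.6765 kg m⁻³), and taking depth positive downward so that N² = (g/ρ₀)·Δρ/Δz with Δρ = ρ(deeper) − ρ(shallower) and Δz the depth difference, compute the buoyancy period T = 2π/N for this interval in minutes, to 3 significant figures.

7.68 min

Δρ = 1027.418 − 1025.935 = 1.483 kg m⁻³ over Δz = 113.1 − 36.9 = 76.2 m.
N² = (9.81/1026.6765) × (1.483/76.2) = 1.8596 × 10⁻⁴ s⁻².
N = √(1.8596 × 10⁻⁴) = 0.013637 rad s⁻¹, so T = 2π/N = 460.75 s = 7.6792 min ≈ 7.68 min.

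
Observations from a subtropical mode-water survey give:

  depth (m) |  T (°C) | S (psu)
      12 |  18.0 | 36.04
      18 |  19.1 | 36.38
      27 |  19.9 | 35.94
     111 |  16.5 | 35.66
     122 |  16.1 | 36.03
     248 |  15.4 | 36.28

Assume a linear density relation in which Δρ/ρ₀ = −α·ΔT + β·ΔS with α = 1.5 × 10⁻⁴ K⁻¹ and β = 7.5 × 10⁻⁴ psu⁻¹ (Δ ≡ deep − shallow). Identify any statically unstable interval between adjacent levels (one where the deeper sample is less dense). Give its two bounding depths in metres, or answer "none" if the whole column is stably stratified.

18–27 m

Evaluate Δρ/ρ₀ = −αΔT + βΔS across each adjacent pair:
  12–18 m: −αΔT+βΔS = −(1.5 × 10⁻⁴)(+1.1)+(7.5 × 10⁻⁴)(+0.34) = 9.0 × 10⁻⁵ → stable
  18–27 m: −αΔT+βΔS = −(1.5 × 10⁻⁴)(+0.8)+(7.5 × 10⁻⁴)(-0.44) = -4.5 × 10⁻⁴ → UNSTABLE
  27–111 m: −αΔT+βΔS = −(1.5 × 10⁻⁴)(-3.4)+(7.5 × 10⁻⁴)(-0.28) = 3.0 × 10⁻⁴ → stable
  111–122 m: −αΔT+βΔS = −(1.5 × 10⁻⁴)(-0.4)+(7.5 × 10⁻⁴)(+0.37) = 3.4 × 10⁻⁴ → stable
  122–248 m: −αΔT+βΔS = −(1.5 × 10⁻⁴)(-0.7)+(7.5 × 10⁻⁴)(+0.25) = 2.9 × 10⁻⁴ → stable
The 18–27 m interval has Δρ < 0: lighter water underlies denser water.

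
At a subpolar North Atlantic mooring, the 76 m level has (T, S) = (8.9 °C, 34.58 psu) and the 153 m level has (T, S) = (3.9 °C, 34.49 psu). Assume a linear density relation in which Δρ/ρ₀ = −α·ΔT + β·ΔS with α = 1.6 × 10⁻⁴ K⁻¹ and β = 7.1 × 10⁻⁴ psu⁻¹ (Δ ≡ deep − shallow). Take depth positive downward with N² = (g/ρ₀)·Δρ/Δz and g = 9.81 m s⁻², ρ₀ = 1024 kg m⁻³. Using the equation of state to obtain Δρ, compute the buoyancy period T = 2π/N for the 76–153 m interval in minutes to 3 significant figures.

10.8 min

ΔT = -5.0 K, ΔS = -0.09 psu (deep − shallow).
Δρ/ρ₀ = −αΔT + βΔS = 8.00 × 10⁻⁴ − 6.39 × 10⁻⁵ = 7.361 × 10⁻⁴, so Δρ ≈ 0.7538 kg m⁻³.
N² = (g/ρ₀)·Δρ/Δz = g·(Δρ/ρ₀)/Δz = 9.81 × 7.361 × 10⁻⁴ / 77 = 9.3781 × 10⁻⁵ s⁻².
N = √(9.3781 × 10⁻⁵) = 9.6841 × 10⁻³ rad s⁻¹ → T = 2π/N = 648.81 s = 10.813 min ≈ 10.8 min.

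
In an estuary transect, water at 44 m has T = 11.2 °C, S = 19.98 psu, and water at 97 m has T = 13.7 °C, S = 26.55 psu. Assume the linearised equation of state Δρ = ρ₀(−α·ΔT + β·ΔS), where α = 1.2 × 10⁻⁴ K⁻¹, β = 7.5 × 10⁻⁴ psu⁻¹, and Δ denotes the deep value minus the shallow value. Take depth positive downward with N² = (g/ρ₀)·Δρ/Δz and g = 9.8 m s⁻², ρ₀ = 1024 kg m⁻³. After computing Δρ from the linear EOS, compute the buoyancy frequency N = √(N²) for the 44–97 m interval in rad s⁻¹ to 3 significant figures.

0.0293 rad s⁻¹

ΔT = +2.5 K, ΔS = +6.57 psu (deep − shallow).
Δρ/ρ₀ = −αΔT + βΔS = -3.00 × 10⁻⁴ + 4.9275 × 10⁻³ = 4.6275 × 10⁻³, so Δρ ≈ 4.739 kg m⁻³.
N² = (g/ρ₀)·Δρ/Δz = g·(Δρ/ρ₀)/Δz = 9.8 × 4.6275 × 10⁻³ / 53 = 8.5565 × 10⁻⁴ s⁻².
N = √(8.5565 × 10⁻⁴) = 0.029251 rad s⁻¹ ≈ 0.0293 rad s⁻¹.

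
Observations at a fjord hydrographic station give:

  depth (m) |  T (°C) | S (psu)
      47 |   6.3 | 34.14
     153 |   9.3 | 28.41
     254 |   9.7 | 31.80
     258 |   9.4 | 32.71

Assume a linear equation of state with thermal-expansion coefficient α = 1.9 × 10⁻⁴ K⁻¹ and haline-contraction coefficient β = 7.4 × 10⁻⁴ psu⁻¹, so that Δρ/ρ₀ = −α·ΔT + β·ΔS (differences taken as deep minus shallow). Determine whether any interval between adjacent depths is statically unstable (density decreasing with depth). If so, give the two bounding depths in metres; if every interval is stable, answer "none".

Evaluate Δρ/ρ₀ = −αΔT + βΔS across each adjacent pair:
  47–153 m: −αΔT+βΔS = −(1.9 × 10⁻⁴)(+3.0)+(7.4 × 10⁻⁴)(-5.73) = -4.8 × 10⁻³ → UNSTABLE
  153–254 m: −αΔT+βΔS = −(1.9 × 10⁻⁴)(+0.4)+(7.4 × 10⁻⁴)(+3.39) = 2.4 × 10⁻³ → stable
  254–258 m: −αΔT+βΔS = −(1.9 × 10⁻⁴)(-0.3)+(7.4 × 10⁻⁴)(+0.91) = 7.3 × 10⁻⁴ → stable
The 47–153 m interval has Δρ < 0: lighter water underlies denser water.

47–153 m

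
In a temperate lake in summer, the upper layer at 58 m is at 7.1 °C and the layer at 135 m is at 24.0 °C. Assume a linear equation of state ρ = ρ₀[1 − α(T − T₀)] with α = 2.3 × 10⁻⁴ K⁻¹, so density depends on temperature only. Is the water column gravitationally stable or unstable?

ΔT = 24.0 − 7.1 = +16.9 K, so Δρ/ρ₀ = −αΔT = -3.887 × 10⁻³.
Δρ/ρ₀ < 0, so Δρ < 0: deeper water is lighter → statically unstable; the column would overturn.

unstable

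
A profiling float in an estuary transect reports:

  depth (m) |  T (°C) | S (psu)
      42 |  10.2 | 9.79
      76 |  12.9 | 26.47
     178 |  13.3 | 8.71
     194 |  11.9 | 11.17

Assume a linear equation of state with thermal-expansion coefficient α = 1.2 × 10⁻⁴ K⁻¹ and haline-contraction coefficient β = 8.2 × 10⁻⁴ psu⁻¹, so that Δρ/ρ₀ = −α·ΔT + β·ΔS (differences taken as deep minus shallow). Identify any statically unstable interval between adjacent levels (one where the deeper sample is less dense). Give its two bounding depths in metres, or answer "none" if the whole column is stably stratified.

Evaluate Δρ/ρ₀ = −αΔT + βΔS across each adjacent pair:
  42–76 m: −αΔT+βΔS = −(1.2 × 10⁻⁴)(+2.7)+(8.2 × 10⁻⁴)(+16.68) = 0.013 → stable
  76–178 m: −αΔT+βΔS = −(1.2 × 10⁻⁴)(+0.4)+(8.2 × 10⁻⁴)(-17.76) = -0.015 → UNSTABLE
  178–194 m: −αΔT+βΔS = −(1.2 × 10⁻⁴)(-1.4)+(8.2 × 10⁻⁴)(+2.46) = 2.2 × 10⁻³ → stable
The 76–178 m interval has Δρ < 0: lighter water underlies denser water.

76–178 m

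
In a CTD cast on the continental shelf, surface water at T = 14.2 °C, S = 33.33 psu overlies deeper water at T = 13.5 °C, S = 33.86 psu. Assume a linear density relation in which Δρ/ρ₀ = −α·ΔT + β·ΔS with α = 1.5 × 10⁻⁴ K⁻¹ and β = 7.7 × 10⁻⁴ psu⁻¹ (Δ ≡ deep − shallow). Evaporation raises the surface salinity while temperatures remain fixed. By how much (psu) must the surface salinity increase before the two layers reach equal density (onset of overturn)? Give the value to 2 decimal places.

Neutral buoyancy requires −α(T_deep − T_surf) + β(S_deep − S_surf′) = 0.
S_surf′ = S_deep − (α/β)·ΔT = 33.86 − (1.5 × 10⁻⁴/7.7 × 10⁻⁴)·(-0.7) = 33.9964 psu.
Increase required: 33.9964 − 33.33 = 0.6664 psu.

0.67 psu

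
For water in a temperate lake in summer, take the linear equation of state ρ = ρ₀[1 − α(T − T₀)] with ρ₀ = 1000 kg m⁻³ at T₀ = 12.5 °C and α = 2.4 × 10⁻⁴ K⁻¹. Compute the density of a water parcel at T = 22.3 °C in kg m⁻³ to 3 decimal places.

T − T₀ = +9.8 K.
Bracket = 1 − α·(+9.8) = 1 + (-2.352 × 10⁻³) = 0.9976480.
ρ = 1000 × 0.9976480 = 997.648 kg m⁻³.

997.648 kg m⁻³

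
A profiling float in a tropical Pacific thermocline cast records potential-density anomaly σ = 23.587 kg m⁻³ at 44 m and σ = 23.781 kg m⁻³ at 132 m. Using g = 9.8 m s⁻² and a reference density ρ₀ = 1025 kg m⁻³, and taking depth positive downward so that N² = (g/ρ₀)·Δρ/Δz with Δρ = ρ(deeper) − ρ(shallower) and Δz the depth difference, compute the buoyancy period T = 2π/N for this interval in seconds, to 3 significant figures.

1.37 × 10³ s

Δρ = 1023.781 − 1023.587 = 0.194 kg m⁻³ over Δz = 132 − 44 = 88 m.
N² = (9.8/1025) × (0.194/88) = 2.1078 × 10⁻⁵ s⁻².
N = √(2.1078 × 10⁻⁵) = 4.5911 × 10⁻³ rad s⁻¹, so T = 2π/N = 1.3686 × 10³ s ≈ 1.37 × 10³ s.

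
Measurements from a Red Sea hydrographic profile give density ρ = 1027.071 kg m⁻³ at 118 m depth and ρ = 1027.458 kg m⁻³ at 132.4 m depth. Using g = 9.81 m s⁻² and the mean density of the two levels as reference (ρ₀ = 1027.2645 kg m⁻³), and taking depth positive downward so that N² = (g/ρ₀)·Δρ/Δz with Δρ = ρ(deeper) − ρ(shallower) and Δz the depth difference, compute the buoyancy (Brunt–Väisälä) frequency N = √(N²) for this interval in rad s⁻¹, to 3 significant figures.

Δρ = 1027.458 − 1027.071 = 0.387 kg m⁻³ over Δz = 132.4 − 118 = 14.4 m.
N² = (9.81/1027.2645) × (0.387/14.4) = 2.5665 × 10⁻⁴ s⁻².
N = √(2.5665 × 10⁻⁴) = 0.016020 rad s⁻¹ ≈ 0.0160 rad s⁻¹.
Since Δρ > 0 the layer is stably stratified.

0.0160 rad s⁻¹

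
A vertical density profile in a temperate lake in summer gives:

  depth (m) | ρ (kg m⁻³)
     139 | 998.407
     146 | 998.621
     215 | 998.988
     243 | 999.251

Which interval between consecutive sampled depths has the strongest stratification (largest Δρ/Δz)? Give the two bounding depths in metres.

139–146 m

Compute the density gradient over each adjacent pair:
  139–146 m: Δρ/Δz = 0.214/7 = 0.031 kg m⁻⁴
  146–215 m: Δρ/Δz = 0.367/69 = 5.3 × 10⁻³ kg m⁻⁴
  215–243 m: Δρ/Δz = 0.263/28 = 9.4 × 10⁻³ kg m⁻⁴
The largest gradient is in the 139–146 m interval — the pycnocline.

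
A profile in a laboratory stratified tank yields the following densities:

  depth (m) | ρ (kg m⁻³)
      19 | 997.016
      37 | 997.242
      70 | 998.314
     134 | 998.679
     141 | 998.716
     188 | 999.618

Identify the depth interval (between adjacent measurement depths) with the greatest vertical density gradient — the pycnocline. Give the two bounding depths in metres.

Compute the density gradient over each adjacent pair:
  19–37 m: Δρ/Δz = 0.226/18 = 0.013 kg m⁻⁴
  37–70 m: Δρ/Δz = 1.072/33 = 0.032 kg m⁻⁴
  70–134 m: Δρ/Δz = 0.365/64 = 5.7 × 10⁻³ kg m⁻⁴
  134–141 m: Δρ/Δz = 0.037/7 = 5.3 × 10⁻³ kg m⁻⁴
  141–188 m: Δρ/Δz = 0.902/47 = 0.019 kg m⁻⁴
The largest gradient is in the 37–70 m interval — the pycnocline.

37–70 m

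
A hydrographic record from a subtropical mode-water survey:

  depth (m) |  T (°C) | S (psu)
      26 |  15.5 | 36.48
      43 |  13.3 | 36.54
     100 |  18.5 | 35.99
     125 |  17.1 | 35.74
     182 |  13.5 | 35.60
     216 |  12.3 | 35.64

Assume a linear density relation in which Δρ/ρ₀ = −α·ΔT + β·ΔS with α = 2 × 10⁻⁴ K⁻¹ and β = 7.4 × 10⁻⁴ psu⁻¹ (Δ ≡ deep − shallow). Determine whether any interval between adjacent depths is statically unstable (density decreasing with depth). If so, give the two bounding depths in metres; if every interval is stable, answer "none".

43–100 m

Evaluate Δρ/ρ₀ = −αΔT + βΔS across each adjacent pair:
  26–43 m: −αΔT+βΔS = −(2 × 10⁻⁴)(-2.2)+(7.4 × 10⁻⁴)(+0.06) = 4.8 × 10⁻⁴ → stable
  43–100 m: −αΔT+βΔS = −(2 × 10⁻⁴)(+5.2)+(7.4 × 10⁻⁴)(-0.55) = -1.4 × 10⁻³ → UNSTABLE
  100–125 m: −αΔT+βΔS = −(2 × 10⁻⁴)(-1.4)+(7.4 × 10⁻⁴)(-0.25) = 9.5 × 10⁻⁵ → stable
  125–182 m: −αΔT+βΔS = −(2 × 10⁻⁴)(-3.6)+(7.4 × 10⁻⁴)(-0.14) = 6.2 × 10⁻⁴ → stable
  182–216 m: −αΔT+βΔS = −(2 × 10⁻⁴)(-1.2)+(7.4 × 10⁻⁴)(+0.04) = 2.7 × 10⁻⁴ → stable
The 43–100 m interval has Δρ < 0: lighter water underlies denser water.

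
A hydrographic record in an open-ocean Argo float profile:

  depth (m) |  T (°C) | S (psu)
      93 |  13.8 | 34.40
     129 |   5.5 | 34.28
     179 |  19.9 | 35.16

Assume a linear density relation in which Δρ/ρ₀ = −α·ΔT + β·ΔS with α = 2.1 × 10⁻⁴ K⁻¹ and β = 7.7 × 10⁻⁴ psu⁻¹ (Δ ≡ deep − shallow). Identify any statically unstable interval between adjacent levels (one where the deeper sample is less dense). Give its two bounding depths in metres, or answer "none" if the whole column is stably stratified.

129–179 m

Evaluate Δρ/ρ₀ = −αΔT + βΔS across each adjacent pair:
  93–129 m: −αΔT+βΔS = −(2.1 × 10⁻⁴)(-8.3)+(7.7 × 10⁻⁴)(-0.12) = 1.7 × 10⁻³ → stable
  129–179 m: −αΔT+βΔS = −(2.1 × 10⁻⁴)(+14.4)+(7.7 × 10⁻⁴)(+0.88) = -2.3 × 10⁻³ → UNSTABLE
The 129–179 m interval has Δρ < 0: lighter water underlies denser water.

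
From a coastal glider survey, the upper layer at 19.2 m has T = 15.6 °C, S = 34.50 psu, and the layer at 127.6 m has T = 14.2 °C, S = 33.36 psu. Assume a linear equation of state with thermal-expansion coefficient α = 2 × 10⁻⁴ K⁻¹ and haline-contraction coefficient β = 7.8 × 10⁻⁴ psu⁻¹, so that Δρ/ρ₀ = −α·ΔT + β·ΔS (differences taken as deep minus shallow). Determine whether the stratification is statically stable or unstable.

ΔT = 14.2 − 15.6 = -1.4 K and ΔS = 33.36 − 34.50 = -1.14 psu (deep − shallow).
−αΔT = 2.80 × 10⁻⁴; βΔS = -8.892 × 10⁻⁴; sum Δρ/ρ₀ = -6.092 × 10⁻⁴.
Δρ/ρ₀ < 0, so Δρ < 0: deeper water is lighter → statically unstable; the column would overturn.

unstable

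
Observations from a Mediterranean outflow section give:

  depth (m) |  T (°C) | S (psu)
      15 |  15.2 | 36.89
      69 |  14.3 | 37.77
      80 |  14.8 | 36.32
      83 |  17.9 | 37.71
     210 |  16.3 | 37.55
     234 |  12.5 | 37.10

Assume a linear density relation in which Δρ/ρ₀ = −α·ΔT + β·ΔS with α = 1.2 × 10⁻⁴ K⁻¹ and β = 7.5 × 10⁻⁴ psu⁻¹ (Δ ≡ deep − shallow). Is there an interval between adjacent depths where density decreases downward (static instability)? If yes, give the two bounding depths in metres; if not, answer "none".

69–80 m

Evaluate Δρ/ρ₀ = −αΔT + βΔS across each adjacent pair:
  15–69 m: −αΔT+βΔS = −(1.2 × 10⁻⁴)(-0.9)+(7.5 × 10⁻⁴)(+0.88) = 7.7 × 10⁻⁴ → stable
  69–80 m: −αΔT+βΔS = −(1.2 × 10⁻⁴)(+0.5)+(7.5 × 10⁻⁴)(-1.45) = -1.1 × 10⁻³ → UNSTABLE
  80–83 m: −αΔT+βΔS = −(1.2 × 10⁻⁴)(+3.1)+(7.5 × 10⁻⁴)(+1.39) = 6.7 × 10⁻⁴ → stable
  83–210 m: −αΔT+βΔS = −(1.2 × 10⁻⁴)(-1.6)+(7.5 × 10⁻⁴)(-0.16) = 7.2 × 10⁻⁵ → stable
  210–234 m: −αΔT+βΔS = −(1.2 × 10⁻⁴)(-3.8)+(7.5 × 10⁻⁴)(-0.45) = 1.2 × 10⁻⁴ → stable
The 69–80 m interval has Δρ < 0: lighter water underlies denser water.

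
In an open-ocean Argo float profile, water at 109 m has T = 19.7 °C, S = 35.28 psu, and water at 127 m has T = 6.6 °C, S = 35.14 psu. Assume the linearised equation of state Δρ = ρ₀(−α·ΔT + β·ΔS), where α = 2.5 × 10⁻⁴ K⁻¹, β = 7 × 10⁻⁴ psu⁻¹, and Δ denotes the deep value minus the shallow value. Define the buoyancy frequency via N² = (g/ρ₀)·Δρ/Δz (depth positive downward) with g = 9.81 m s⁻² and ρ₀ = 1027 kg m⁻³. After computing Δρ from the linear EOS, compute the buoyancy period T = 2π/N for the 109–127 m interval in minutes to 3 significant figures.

2.52 min

ΔT = -13.1 K, ΔS = -0.14 psu (deep − shallow).
Δρ/ρ₀ = −αΔT + βΔS = 3.275 × 10⁻³ − 9.80 × 10⁻⁵ = 3.177 × 10⁻³, so Δρ ≈ 3.263 kg m⁻³.
N² = (g/ρ₀)·Δρ/Δz = g·(Δρ/ρ₀)/Δz = 9.81 × 3.177 × 10⁻³ / 18 = 1.7315 × 10⁻³ s⁻².
N = √(1.7315 × 10⁻³) = 0.041611 rad s⁻¹ → T = 2π/N = 151.00 s = 2.5167 min ≈ 2.52 min.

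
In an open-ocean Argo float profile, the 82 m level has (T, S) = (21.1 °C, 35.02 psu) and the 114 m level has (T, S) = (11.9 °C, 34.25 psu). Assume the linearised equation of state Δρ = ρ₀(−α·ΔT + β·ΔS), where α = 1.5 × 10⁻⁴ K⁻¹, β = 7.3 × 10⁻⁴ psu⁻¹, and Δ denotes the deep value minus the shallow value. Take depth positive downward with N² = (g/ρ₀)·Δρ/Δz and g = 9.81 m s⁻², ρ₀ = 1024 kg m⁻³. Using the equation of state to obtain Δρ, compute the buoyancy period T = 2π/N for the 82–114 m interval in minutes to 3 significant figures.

ΔT = -9.2 K, ΔS = -0.77 psu (deep − shallow).
Δρ/ρ₀ = −αΔT + βΔS = 1.38 × 10⁻³ − 5.621 × 10⁻⁴ = 8.179 × 10⁻⁴, so Δρ ≈ 0.8375 kg m⁻³.
N² = (g/ρ₀)·Δρ/Δz = g·(Δρ/ρ₀)/Δz = 9.81 × 8.179 × 10⁻⁴ / 32 = 2.5074 × 10⁻⁴ s⁻².
N = √(2.5074 × 10⁻⁴) = 0.015835 rad s⁻¹ → T = 2π/N = 396.79 s = 6.6132 min ≈ 6.61 min.

6.61 min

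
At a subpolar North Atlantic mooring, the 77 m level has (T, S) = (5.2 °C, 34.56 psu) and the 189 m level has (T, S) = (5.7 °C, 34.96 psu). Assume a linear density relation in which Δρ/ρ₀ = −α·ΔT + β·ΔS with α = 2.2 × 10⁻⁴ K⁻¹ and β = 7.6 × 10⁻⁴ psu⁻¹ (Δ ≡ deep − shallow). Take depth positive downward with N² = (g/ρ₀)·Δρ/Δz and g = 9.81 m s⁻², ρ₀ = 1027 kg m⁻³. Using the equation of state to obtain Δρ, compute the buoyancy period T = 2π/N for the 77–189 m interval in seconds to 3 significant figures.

ΔT = +0.5 K, ΔS = +0.40 psu (deep − shallow).
Δρ/ρ₀ = −αΔT + βΔS = -1.10 × 10⁻⁴ + 3.04 × 10⁻⁴ = 1.94 × 10⁻⁴, so Δρ ≈ 0.1992 kg m⁻³.
N² = (g/ρ₀)·Δρ/Δz = g·(Δρ/ρ₀)/Δz = 9.81 × 1.94 × 10⁻⁴ / 112 = 1.6992 × 10⁻⁵ s⁻².
N = √(1.6992 × 10⁻⁵) = 4.1221 × 10⁻³ rad s⁻¹ → T = 2π/N = 1.5243 × 10³ s ≈ 1.52 × 10³ s.

1.52 × 10³ s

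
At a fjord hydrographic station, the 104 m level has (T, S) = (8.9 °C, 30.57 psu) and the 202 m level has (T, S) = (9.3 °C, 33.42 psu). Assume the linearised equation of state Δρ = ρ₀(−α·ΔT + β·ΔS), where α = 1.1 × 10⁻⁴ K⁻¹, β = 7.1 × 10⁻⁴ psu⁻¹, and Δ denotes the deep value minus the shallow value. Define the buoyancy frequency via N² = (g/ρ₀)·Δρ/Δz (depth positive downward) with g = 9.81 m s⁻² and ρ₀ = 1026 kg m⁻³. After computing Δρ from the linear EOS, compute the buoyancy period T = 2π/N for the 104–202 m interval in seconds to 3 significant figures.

446 s

ΔT = +0.4 K, ΔS = +2.85 psu (deep − shallow).
Δρ/ρ₀ = −αΔT + βΔS = -4.40 × 10⁻⁵ + 2.0235 × 10⁻³ = 1.9795 × 10⁻³, so Δρ ≈ 2.031 kg m⁻³.
N² = (g/ρ₀)·Δρ/Δz = g·(Δρ/ρ₀)/Δz = 9.81 × 1.9795 × 10⁻³ / 98 = 1.9815 × 10⁻⁴ s⁻².
N = √(1.9815 × 10⁻⁴) = 0.014077 rad s⁻¹ → T = 2π/N = 446.34 s ≈ 446 s.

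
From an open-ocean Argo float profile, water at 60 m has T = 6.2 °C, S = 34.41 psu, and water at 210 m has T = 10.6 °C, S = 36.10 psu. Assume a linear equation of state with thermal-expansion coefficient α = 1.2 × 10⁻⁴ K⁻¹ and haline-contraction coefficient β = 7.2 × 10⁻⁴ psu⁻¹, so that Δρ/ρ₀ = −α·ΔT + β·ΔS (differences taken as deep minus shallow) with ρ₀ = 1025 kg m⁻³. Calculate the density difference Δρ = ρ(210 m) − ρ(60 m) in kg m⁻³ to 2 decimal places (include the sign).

+0.71 kg m⁻³

ΔT = +4.4 K, ΔS = +1.69 psu (deep − shallow).
Δρ/ρ₀ = −(1.2 × 10⁻⁴)(+4.4) + (7.2 × 10⁻⁴)(+1.69) = 6.888 × 10⁻⁴.
Δρ = 1025 × (6.888 × 10⁻⁴) = +0.71 kg m⁻³.
Positive Δρ: denser below, stable.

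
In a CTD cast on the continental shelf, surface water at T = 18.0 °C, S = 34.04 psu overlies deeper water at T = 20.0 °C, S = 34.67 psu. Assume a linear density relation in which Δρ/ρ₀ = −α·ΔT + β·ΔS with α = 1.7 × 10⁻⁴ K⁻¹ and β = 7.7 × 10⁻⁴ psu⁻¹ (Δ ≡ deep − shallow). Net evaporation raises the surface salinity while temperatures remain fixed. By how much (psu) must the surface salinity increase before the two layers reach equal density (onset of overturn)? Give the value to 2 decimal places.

0.19 psu

Neutral buoyancy requires −α(T_deep − T_surf) + β(S_deep − S_surf′) = 0.
S_surf′ = S_deep − (α/β)·ΔT = 34.67 − (1.7 × 10⁻⁴/7.7 × 10⁻⁴)·(+2.0) = 34.2284 psu.
Increase required: 34.2284 − 34.04 = 0.1884 psu.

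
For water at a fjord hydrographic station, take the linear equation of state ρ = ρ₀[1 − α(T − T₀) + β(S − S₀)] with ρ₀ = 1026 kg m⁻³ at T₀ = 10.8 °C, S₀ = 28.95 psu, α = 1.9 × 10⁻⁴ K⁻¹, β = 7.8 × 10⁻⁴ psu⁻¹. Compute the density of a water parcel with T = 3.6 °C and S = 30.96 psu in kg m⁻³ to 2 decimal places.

1029.01 kg m⁻³

T − T₀ = -7.2 K, S − S₀ = +2.01 psu.
Bracket = 1 − α·(-7.2) + β·(+2.01) = 1 + (2.9358 × 10⁻³) = 1.0029358.
ρ = 1026 × 1.0029358 = 1029.01 kg m⁻³.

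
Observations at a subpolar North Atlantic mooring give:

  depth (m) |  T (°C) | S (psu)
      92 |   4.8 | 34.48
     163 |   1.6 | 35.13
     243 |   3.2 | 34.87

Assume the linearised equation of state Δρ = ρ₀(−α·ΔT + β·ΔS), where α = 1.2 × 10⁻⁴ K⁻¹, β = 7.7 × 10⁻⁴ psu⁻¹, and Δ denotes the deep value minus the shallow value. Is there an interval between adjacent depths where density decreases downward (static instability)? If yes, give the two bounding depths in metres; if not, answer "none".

163–243 m

Evaluate Δρ/ρ₀ = −αΔT + βΔS across each adjacent pair:
  92–163 m: −αΔT+βΔS = −(1.2 × 10⁻⁴)(-3.2)+(7.7 × 10⁻⁴)(+0.65) = 8.8 × 10⁻⁴ → stable
  163–243 m: −αΔT+βΔS = −(1.2 × 10⁻⁴)(+1.6)+(7.7 × 10⁻⁴)(-0.26) = -3.9 × 10⁻⁴ → UNSTABLE
The 163–243 m interval has Δρ < 0: lighter water underlies denser water.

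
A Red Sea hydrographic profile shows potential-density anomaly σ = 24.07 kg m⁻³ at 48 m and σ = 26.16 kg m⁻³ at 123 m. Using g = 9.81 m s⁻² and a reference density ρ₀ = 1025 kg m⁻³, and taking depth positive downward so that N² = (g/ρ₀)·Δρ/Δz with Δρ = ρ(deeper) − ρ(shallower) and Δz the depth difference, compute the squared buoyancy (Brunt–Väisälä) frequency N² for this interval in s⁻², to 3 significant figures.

2.67 × 10⁻⁴ s⁻²

Δρ = 1026.16 − 1024.07 = 2.09 kg m⁻³ over Δz = 123 − 48 = 75 m.
N² = (9.81/1025) × (2.09/75) = 2.6670 × 10⁻⁴ s⁻² ≈ 2.67 × 10⁻⁴ s⁻².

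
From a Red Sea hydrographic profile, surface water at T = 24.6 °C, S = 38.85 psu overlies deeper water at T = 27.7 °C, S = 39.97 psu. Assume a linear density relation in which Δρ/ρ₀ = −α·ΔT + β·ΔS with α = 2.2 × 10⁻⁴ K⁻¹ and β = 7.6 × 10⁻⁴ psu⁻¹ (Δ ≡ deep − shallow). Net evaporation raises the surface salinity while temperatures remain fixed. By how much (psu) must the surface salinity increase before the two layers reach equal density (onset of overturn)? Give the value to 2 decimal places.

0.22 psu

Neutral buoyancy requires −α(T_deep − T_surf) + β(S_deep − S_surf′) = 0.
S_surf′ = S_deep − (α/β)·ΔT = 39.97 − (2.2 × 10⁻⁴/7.6 × 10⁻⁴)·(+3.1) = 39.0726 psu.
Increase required: 39.0726 − 38.85 = 0.2226 psu.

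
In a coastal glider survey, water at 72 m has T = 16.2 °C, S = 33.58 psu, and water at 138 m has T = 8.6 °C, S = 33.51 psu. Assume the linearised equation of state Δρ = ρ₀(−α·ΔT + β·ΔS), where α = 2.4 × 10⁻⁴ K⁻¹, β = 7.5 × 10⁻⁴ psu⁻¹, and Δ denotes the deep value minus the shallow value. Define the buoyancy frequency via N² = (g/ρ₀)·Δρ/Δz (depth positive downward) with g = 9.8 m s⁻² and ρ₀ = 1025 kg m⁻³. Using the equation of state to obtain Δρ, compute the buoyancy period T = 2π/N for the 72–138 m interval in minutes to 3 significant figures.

ΔT = -7.6 K, ΔS = -0.07 psu (deep − shallow).
Δρ/ρ₀ = −αΔT + βΔS = 1.824 × 10⁻³ − 5.25 × 10⁻⁵ = 1.7715 × 10⁻³, so Δρ ≈ 1.816 kg m⁻³.
N² = (g/ρ₀)·Δρ/Δz = g·(Δρ/ρ₀)/Δz = 9.8 × 1.7715 × 10⁻³ / 66 = 2.6304 × 10⁻⁴ s⁻².
N = √(2.6304 × 10⁻⁴) = 0.016219 rad s⁻¹ → T = 2π/N = 387.40 s = 6.4567 min ≈ 6.46 min.

6.46 min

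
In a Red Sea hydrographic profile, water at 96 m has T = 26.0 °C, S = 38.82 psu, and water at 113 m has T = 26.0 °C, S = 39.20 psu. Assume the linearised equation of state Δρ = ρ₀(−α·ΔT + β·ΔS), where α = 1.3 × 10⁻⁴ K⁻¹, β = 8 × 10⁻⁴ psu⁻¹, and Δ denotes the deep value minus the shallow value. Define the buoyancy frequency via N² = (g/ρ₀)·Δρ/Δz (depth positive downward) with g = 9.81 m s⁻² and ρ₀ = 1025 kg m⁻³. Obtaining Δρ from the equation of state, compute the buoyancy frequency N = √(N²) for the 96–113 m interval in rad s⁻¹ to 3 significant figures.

ΔT = +0.0 K, ΔS = +0.38 psu (deep − shallow).
Δρ/ρ₀ = −αΔT + βΔS = 0 + 3.04 × 10⁻⁴ = 3.04 × 10⁻⁴, so Δρ ≈ 0.3116 kg m⁻³.
N² = (g/ρ₀)·Δρ/Δz = g·(Δρ/ρ₀)/Δz = 9.81 × 3.04 × 10⁻⁴ / 17 = 1.7543 × 10⁻⁴ s⁻².
N = √(1.7543 × 10⁻⁴) = 0.013245 rad s⁻¹ ≈ 0.0132 rad s⁻¹.

0.0132 rad s⁻¹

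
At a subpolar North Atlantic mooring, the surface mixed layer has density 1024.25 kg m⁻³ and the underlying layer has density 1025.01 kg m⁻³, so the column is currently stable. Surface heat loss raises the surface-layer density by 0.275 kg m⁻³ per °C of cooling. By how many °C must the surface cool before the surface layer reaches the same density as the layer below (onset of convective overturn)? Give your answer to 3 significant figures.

2.76 °C

Density deficit of the surface layer: 1025.01 − 1024.25 = 0.76 kg m⁻³.
Required change = 0.76 / 0.275 = 2.76 °C.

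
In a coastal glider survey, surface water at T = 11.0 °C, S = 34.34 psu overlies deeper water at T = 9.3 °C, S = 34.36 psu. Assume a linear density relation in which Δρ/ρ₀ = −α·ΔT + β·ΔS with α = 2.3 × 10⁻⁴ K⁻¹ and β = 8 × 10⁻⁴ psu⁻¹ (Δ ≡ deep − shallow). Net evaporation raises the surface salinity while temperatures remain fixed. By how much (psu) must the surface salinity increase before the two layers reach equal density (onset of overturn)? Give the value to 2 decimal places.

Neutral buoyancy requires −α(T_deep − T_surf) + β(S_deep − S_surf′) = 0.
S_surf′ = S_deep − (α/β)·ΔT = 34.36 − (2.3 × 10⁻⁴/8 × 10⁻⁴)·(-1.7) = 34.8488 psu.
Increase required: 34.8488 − 34.34 = 0.5088 psu.

0.51 psu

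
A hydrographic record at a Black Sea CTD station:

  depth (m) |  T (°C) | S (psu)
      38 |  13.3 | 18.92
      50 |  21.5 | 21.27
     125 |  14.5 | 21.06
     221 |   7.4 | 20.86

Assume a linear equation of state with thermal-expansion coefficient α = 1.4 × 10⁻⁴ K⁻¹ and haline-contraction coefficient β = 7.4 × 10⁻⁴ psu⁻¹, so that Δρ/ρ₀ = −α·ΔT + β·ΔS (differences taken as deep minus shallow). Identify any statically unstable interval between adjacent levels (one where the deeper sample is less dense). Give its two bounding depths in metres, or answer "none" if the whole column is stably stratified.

Evaluate Δρ/ρ₀ = −αΔT + βΔS across each adjacent pair:
  38–50 m: −αΔT+βΔS = −(1.4 × 10⁻⁴)(+8.2)+(7.4 × 10⁻⁴)(+2.35) = 5.9 × 10⁻⁴ → stable
  50–125 m: −αΔT+βΔS = −(1.4 × 10⁻⁴)(-7.0)+(7.4 × 10⁻⁴)(-0.21) = 8.2 × 10⁻⁴ → stable
  125–221 m: −αΔT+βΔS = −(1.4 × 10⁻⁴)(-7.1)+(7.4 × 10⁻⁴)(-0.20) = 8.5 × 10⁻⁴ → stable
Every interval has Δρ > 0: the column is stably stratified throughout.

none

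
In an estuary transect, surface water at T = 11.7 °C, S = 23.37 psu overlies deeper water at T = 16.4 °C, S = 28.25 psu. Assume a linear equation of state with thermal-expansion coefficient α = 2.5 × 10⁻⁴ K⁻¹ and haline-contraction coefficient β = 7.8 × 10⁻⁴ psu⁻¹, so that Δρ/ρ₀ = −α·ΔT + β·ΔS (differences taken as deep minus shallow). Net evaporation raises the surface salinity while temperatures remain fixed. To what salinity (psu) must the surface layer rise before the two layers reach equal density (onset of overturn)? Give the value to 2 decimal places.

Neutral buoyancy requires −α(T_deep − T_surf) + β(S_deep − S_surf′) = 0.
S_surf′ = S_deep − (α/β)·ΔT = 28.25 − (2.5 × 10⁻⁴/7.8 × 10⁻⁴)·(+4.7) = 26.7436 psu.
Increase required: 26.7436 − 23.37 = 3.3736 psu.

26.74 psu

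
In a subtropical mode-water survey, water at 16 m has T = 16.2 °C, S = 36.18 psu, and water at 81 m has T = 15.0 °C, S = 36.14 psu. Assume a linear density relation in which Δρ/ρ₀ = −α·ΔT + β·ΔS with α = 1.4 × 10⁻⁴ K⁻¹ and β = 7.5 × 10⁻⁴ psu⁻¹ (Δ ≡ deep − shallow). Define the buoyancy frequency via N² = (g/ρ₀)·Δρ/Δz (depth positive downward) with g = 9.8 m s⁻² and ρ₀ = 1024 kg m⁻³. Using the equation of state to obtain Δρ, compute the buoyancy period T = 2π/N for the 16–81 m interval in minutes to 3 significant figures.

ΔT = -1.2 K, ΔS = -0.04 psu (deep − shallow).
Δρ/ρ₀ = −αΔT + βΔS = 1.68 × 10⁻⁴ − 3.00 × 10⁻⁵ = 1.38 × 10⁻⁴, so Δρ ≈ 0.1413 kg m⁻³.
N² = (g/ρ₀)·Δρ/Δz = g·(Δρ/ρ₀)/Δz = 9.8 × 1.38 × 10⁻⁴ / 65 = 2.0806 × 10⁻⁵ s⁻².
N = √(2.0806 × 10⁻⁵) = 4.5614 × 10⁻³ rad s⁻¹ → T = 2π/N = 1.3775 × 10³ s = 22.958 min ≈ 23.0 min.

23.0 min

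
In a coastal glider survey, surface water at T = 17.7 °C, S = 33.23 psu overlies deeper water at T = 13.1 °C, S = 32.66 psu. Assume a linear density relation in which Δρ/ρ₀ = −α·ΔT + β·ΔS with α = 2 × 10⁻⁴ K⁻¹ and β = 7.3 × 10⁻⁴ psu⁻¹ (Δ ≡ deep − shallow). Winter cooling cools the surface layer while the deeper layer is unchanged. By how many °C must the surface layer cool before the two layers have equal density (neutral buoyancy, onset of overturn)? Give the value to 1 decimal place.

Neutral buoyancy requires Δρ = 0, i.e. −α(T_deep − T_surf′) + β(S_deep − S_surf) = 0.
T_surf′ = T_deep − (β/α)·ΔS = 13.1 − (7.3 × 10⁻⁴/2 × 10⁻⁴)·(-0.57) = 15.180 °C.
Cooling required: 17.7 − (15.180) = 2.520 °C.

2.5 °C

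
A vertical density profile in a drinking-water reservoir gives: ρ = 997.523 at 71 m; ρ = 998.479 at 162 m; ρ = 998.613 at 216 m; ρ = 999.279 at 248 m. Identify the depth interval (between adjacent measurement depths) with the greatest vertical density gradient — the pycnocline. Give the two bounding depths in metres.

Compute the density gradient over each adjacent pair:
  71–162 m: Δρ/Δz = 0.956/91 = 0.011 kg m⁻⁴
  162–216 m: Δρ/Δz = 0.134/54 = 2.5 × 10⁻³ kg m⁻⁴
  216–248 m: Δρ/Δz = 0.666/32 = 0.021 kg m⁻⁴
The largest gradient is in the 216–248 m interval — the pycnocline.

216–248 m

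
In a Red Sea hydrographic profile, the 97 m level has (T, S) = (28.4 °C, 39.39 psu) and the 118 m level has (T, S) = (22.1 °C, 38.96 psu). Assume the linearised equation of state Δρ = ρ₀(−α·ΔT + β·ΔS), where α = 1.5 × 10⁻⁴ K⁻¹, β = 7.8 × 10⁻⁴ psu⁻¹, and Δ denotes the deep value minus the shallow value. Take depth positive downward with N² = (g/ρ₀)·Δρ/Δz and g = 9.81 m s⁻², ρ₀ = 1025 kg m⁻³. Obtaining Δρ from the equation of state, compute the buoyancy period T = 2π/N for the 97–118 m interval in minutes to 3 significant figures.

ΔT = -6.3 K, ΔS = -0.43 psu (deep − shallow).
Δρ/ρ₀ = −αΔT + βΔS = 9.45 × 10⁻⁴ − 3.354 × 10⁻⁴ = 6.096 × 10⁻⁴, so Δρ ≈ 0.6248 kg m⁻³.
N² = (g/ρ₀)·Δρ/Δz = g·(Δρ/ρ₀)/Δz = 9.81 × 6.096 × 10⁻⁴ / 21 = 2.8477 × 10⁻⁴ s⁻².
N = √(2.8477 × 10⁻⁴) = 0.016875 rad s⁻¹ → T = 2π/N = 372.34 s = 6.2057 min ≈ 6.21 min.

6.21 min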